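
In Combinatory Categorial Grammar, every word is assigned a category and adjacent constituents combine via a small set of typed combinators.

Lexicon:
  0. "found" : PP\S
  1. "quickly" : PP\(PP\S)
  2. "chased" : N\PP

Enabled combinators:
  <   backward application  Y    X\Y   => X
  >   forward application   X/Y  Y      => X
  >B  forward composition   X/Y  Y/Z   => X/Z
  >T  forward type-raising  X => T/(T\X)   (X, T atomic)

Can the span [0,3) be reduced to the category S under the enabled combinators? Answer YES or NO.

PP\S PP\(PP\S) N\PP
CKY chart[0,3] = {N, N/(N\N), NP/(NP\N), PP/(PP\N), S/(S\N)}; S ∉ chart

NO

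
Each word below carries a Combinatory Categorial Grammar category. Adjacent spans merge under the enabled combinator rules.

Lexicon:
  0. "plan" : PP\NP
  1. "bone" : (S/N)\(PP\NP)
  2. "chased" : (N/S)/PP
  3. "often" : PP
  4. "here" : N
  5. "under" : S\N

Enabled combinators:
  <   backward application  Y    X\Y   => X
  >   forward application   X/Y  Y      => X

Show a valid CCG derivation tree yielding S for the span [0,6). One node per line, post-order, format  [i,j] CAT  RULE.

[0,6] S   >
  [0,2] S/N   <
    [0,1] "plan" : PP\NP
    [1,2] "bone" : (S/N)\(PP\NP)
  [2,6] N   >
    [2,4] N/S   >
      [2,3] "chased" : (N/S)/PP
      [3,4] "often" : PP
    [4,6] S   <
      [4,5] "here" : N
      [5,6] "under" : S\N

[0,1] PP\NP  lex  "plan"
[1,2] (S/N)\(PP\NP)  lex  "bone"
[0,2] S/N  <  k=1
[2,3] (N/S)/PP  lex  "chased"
[3,4] PP  lex  "often"
[2,4] N/S  >  k=3
[4,5] N  lex  "here"
[5,6] S\N  lex  "under"
[4,6] S  <  k=5
[2,6] N  >  k=4
[0,6] S  >  k=2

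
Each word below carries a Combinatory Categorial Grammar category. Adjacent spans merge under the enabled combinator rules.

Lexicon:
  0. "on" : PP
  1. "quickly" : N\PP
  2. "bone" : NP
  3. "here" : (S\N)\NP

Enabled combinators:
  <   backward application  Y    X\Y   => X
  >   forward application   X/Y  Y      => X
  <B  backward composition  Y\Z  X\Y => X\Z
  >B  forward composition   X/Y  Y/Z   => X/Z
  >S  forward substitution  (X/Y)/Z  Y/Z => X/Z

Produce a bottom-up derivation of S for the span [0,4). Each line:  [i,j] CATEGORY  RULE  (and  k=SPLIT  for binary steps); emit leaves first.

[0,4] S   <
  [0,2] N   <
    [0,1] "on" : PP
    [1,2] "quickly" : N\PP
  [2,4] S\N   <
    [2,3] "bone" : NP
    [3,4] "here" : (S\N)\NP

[0,1] PP  lex  "on"
[1,2] N\PP  lex  "quickly"
[0,2] N  <  k=1
[2,3] NP  lex  "bone"
[3,4] (S\N)\NP  lex  "here"
[2,4] S\N  <  k=3
[0,4] S  <  k=2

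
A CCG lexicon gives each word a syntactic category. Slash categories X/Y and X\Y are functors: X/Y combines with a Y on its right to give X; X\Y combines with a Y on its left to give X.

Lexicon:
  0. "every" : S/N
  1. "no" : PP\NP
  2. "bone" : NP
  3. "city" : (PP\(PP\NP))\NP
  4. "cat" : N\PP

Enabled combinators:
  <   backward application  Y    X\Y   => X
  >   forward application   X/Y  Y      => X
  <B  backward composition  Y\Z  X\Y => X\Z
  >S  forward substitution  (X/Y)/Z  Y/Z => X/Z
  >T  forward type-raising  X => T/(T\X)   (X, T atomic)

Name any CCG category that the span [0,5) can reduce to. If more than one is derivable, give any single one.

[0,5] S   >
  [0,1] "every" : S/N
  [1,5] N   <
    [1,4] PP   <
      [1,2] "no" : PP\NP
      [2,4] PP\(PP\NP)   <
        [2,3] "bone" : NP
        [3,4] "city" : (PP\(PP\NP))\NP
    [4,5] "cat" : N\PP

S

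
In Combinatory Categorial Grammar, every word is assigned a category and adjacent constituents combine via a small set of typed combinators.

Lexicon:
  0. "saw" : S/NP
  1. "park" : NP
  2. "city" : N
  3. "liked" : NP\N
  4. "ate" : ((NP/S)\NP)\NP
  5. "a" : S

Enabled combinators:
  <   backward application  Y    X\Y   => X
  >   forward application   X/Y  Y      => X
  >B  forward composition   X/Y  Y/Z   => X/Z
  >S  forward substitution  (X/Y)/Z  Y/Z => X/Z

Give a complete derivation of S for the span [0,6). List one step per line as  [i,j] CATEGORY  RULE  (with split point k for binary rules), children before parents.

[0,6] S   >
  [0,1] "saw" : S/NP
  [1,6] NP   >
    [1,5] NP/S   <
      [1,2] "park" : NP
      [2,5] (NP/S)\NP   <
        [2,4] NP   <
          [2,3] "city" : N
          [3,4] "liked" : NP\N
        [4,5] "ate" : ((NP/S)\NP)\NP
    [5,6] "a" : S

[0,1] S/NP  lex  "saw"
[1,2] NP  lex  "park"
[2,3] N  lex  "city"
[3,4] NP\N  lex  "liked"
[2,4] NP  <  k=3
[4,5] ((NP/S)\NP)\NP  lex  "ate"
[2,5] (NP/S)\NP  <  k=4
[1,5] NP/S  <  k=2
[5,6] S  lex  "a"
[1,6] NP  >  k=5
[0,6] S  >  k=1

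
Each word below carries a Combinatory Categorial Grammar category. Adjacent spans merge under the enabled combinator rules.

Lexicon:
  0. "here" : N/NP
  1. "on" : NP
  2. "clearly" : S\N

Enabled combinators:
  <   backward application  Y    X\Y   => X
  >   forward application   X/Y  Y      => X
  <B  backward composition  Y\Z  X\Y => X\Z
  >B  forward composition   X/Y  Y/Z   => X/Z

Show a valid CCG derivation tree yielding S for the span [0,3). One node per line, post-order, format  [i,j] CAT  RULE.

[0,1] N/NP  lex  "here"
[1,2] NP  lex  "on"
[0,2] N  >  k=1
[2,3] S\N  lex  "clearly"
[0,3] S  <  k=2

[0,3] S   <
  [0,2] N   >
    [0,1] "here" : N/NP
    [1,2] "on" : NP
  [2,3] "clearly" : S\N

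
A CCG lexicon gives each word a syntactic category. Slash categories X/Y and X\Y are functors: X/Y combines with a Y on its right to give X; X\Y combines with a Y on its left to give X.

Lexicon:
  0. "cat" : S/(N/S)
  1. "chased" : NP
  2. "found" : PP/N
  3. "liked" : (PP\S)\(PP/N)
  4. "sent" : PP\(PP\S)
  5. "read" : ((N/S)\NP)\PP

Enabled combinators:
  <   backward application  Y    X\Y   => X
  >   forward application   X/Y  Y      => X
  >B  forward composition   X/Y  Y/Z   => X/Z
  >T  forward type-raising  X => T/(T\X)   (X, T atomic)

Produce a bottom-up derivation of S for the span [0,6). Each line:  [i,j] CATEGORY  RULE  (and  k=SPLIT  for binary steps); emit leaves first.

[0,1] S/(N/S)  lex  "cat"
[1,2] NP  lex  "chased"
[2,3] PP/N  lex  "found"
[3,4] (PP\S)\(PP/N)  lex  "liked"
[2,4] PP\S  <  k=3
[4,5] PP\(PP\S)  lex  "sent"
[2,5] PP  <  k=4
[5,6] ((N/S)\NP)\PP  lex  "read"
[2,6] (N/S)\NP  <  k=5
[1,6] N/S  <  k=2
[0,6] S  >  k=1

[0,6] S   >
  [0,1] "cat" : S/(N/S)
  [1,6] N/S   <
    [1,2] "chased" : NP
    [2,6] (N/S)\NP   <
      [2,5] PP   <
        [2,4] PP\S   <
          [2,3] "found" : PP/N
          [3,4] "liked" : (PP\S)\(PP/N)
        [4,5] "sent" : PP\(PP\S)
      [5,6] "read" : ((N/S)\NP)\PP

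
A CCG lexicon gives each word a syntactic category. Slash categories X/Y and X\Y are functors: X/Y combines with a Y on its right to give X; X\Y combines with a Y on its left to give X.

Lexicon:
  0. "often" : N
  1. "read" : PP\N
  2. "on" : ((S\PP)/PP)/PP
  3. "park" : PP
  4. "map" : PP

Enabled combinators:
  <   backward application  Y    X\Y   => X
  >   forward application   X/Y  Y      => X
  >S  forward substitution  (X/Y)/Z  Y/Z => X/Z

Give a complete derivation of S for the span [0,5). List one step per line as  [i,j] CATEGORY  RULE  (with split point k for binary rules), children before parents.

[0,1] N  lex  "often"
[1,2] PP\N  lex  "read"
[0,2] PP  <  k=1
[2,3] ((S\PP)/PP)/PP  lex  "on"
[3,4] PP  lex  "park"
[2,4] (S\PP)/PP  >  k=3
[4,5] PP  lex  "map"
[2,5] S\PP  >  k=4
[0,5] S  <  k=2

[0,5] S   <
  [0,2] PP   <
    [0,1] "often" : N
    [1,2] "read" : PP\N
  [2,5] S\PP   >
    [2,4] (S\PP)/PP   >
      [2,3] "on" : ((S\PP)/PP)/PP
      [3,4] "park" : PP
    [4,5] "map" : PP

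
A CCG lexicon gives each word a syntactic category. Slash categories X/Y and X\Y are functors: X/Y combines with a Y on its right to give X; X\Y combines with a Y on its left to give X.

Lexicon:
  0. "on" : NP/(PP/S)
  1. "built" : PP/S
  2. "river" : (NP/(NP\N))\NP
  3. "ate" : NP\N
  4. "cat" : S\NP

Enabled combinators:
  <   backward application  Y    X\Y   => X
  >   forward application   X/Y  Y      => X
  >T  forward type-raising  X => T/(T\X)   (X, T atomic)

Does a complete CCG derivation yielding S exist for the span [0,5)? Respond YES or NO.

[0,5] S   <
  [0,4] NP   >
    [0,3] NP/(NP\N)   <
      [0,2] NP   >
        [0,1] "on" : NP/(PP/S)
        [1,2] "built" : PP/S
      [2,3] "river" : (NP/(NP\N))\NP
    [3,4] "ate" : NP\N
  [4,5] "cat" : S\NP

YES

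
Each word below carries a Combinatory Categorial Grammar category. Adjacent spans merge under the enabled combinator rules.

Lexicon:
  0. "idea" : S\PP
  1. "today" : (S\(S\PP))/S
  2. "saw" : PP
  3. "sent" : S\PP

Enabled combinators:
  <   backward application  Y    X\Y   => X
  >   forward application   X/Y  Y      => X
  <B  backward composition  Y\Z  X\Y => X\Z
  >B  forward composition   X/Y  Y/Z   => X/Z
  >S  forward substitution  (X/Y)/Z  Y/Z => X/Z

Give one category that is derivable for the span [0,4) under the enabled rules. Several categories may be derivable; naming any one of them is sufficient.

S

[0,4] S   <
  [0,1] "idea" : S\PP
  [1,4] S\(S\PP)   >
    [1,2] "today" : (S\(S\PP))/S
    [2,4] S   <
      [2,3] "saw" : PP
      [3,4] "sent" : S\PP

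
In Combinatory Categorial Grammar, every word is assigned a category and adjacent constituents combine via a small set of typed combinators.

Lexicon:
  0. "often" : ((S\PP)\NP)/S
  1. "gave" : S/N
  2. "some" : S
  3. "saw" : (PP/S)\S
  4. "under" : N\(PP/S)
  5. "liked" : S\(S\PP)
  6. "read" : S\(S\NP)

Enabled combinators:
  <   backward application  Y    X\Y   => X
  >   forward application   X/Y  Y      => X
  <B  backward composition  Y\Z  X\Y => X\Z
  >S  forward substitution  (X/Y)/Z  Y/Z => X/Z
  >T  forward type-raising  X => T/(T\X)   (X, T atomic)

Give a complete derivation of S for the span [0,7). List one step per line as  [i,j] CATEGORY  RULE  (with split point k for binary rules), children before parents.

[0,7] S   <
  [0,6] S\NP   <B
    [0,5] (S\PP)\NP   >
      [0,1] "often" : ((S\PP)\NP)/S
      [1,5] S   >
        [1,2] "gave" : S/N
        [2,5] N   <
          [2,3] "some" : S
          [3,5] N\S   <B
            [3,4] "saw" : (PP/S)\S
            [4,5] "under" : N\(PP/S)
    [5,6] "liked" : S\(S\PP)
  [6,7] "read" : S\(S\NP)

[0,1] ((S\PP)\NP)/S  lex  "often"
[1,2] S/N  lex  "gave"
[2,3] S  lex  "some"
[3,4] (PP/S)\S  lex  "saw"
[4,5] N\(PP/S)  lex  "under"
[3,5] N\S  <B  k=4
[2,5] N  <  k=3
[1,5] S  >  k=2
[0,5] (S\PP)\NP  >  k=1
[5,6] S\(S\PP)  lex  "liked"
[0,6] S\NP  <B  k=5
[6,7] S\(S\NP)  lex  "read"
[0,7] S  <  k=6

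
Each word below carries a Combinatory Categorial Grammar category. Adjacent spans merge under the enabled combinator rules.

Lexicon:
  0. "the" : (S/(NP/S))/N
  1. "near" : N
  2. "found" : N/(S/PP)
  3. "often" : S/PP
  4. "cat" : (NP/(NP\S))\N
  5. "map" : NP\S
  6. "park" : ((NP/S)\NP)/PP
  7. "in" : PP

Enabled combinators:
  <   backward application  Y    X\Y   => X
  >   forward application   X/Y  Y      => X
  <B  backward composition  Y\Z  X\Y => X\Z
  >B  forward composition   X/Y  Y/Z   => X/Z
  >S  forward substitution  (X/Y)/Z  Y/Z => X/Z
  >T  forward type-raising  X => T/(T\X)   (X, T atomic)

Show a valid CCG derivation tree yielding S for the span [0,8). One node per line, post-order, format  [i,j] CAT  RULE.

[0,8] S   >
  [0,2] S/(NP/S)   >
    [0,1] "the" : (S/(NP/S))/N
    [1,2] "near" : N
  [2,8] NP/S   <
    [2,6] NP   >
      [2,5] NP/(NP\S)   <
        [2,4] N   >
          [2,3] "found" : N/(S/PP)
          [3,4] "often" : S/PP
        [4,5] "cat" : (NP/(NP\S))\N
      [5,6] "map" : NP\S
    [6,8] (NP/S)\NP   >
      [6,7] "park" : ((NP/S)\NP)/PP
      [7,8] "in" : PP

[0,1] (S/(NP/S))/N  lex  "the"
[1,2] N  lex  "near"
[0,2] S/(NP/S)  >  k=1
[2,3] N/(S/PP)  lex  "found"
[3,4] S/PP  lex  "often"
[2,4] N  >  k=3
[4,5] (NP/(NP\S))\N  lex  "cat"
[2,5] NP/(NP\S)  <  k=4
[5,6] NP\S  lex  "map"
[2,6] NP  >  k=5
[6,7] ((NP/S)\NP)/PP  lex  "park"
[7,8] PP  lex  "in"
[6,8] (NP/S)\NP  >  k=7
[2,8] NP/S  <  k=6
[0,8] S  >  k=2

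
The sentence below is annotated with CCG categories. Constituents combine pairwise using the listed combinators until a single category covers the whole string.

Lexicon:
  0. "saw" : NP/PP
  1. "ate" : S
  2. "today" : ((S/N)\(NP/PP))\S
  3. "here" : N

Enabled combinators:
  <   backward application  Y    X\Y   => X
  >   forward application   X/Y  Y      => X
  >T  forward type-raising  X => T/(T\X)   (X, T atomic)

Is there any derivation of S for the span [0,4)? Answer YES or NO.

[0,4] S   >
  [0,3] S/N   <
    [0,1] "saw" : NP/PP
    [1,3] (S/N)\(NP/PP)   <
      [1,2] "ate" : S
      [2,3] "today" : ((S/N)\(NP/PP))\S
  [3,4] "here" : N

YES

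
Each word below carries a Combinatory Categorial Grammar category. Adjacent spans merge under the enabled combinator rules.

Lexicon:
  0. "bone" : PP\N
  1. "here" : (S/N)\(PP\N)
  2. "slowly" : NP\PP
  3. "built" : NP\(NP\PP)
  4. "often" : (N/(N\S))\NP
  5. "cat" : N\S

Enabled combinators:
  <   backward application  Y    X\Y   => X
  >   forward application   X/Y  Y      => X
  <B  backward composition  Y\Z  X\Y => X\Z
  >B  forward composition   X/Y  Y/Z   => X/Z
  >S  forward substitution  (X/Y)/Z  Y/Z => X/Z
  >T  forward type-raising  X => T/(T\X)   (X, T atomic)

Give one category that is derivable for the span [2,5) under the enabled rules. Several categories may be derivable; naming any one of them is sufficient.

[0,6] S   >
  [0,2] S/N   <
    [0,1] "bone" : PP\N
    [1,2] "here" : (S/N)\(PP\N)
  [2,6] N   >
    [2,5] N/(N\S)   <
      [2,4] NP   <
        [2,3] "slowly" : NP\PP
        [3,4] "built" : NP\(NP\PP)
      [4,5] "often" : (N/(N\S))\NP
    [5,6] "cat" : N\S

N/(N\S)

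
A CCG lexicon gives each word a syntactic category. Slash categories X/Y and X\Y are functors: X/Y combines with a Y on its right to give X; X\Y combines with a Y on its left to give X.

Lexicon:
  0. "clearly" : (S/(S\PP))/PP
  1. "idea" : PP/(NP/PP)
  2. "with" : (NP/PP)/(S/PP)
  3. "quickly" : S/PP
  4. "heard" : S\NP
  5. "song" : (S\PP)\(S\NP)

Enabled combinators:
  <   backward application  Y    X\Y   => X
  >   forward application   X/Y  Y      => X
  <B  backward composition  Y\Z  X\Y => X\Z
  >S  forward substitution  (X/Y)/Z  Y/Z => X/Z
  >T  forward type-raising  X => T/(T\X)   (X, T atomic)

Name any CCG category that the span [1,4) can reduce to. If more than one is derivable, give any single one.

[0,6] S   >
  [0,4] S/(S\PP)   >
    [0,1] "clearly" : (S/(S\PP))/PP
    [1,4] PP   >
      [1,2] "idea" : PP/(NP/PP)
      [2,4] NP/PP   >
        [2,3] "with" : (NP/PP)/(S/PP)
        [3,4] "quickly" : S/PP
  [4,6] S\PP   <
    [4,5] "heard" : S\NP
    [5,6] "song" : (S\PP)\(S\NP)

PP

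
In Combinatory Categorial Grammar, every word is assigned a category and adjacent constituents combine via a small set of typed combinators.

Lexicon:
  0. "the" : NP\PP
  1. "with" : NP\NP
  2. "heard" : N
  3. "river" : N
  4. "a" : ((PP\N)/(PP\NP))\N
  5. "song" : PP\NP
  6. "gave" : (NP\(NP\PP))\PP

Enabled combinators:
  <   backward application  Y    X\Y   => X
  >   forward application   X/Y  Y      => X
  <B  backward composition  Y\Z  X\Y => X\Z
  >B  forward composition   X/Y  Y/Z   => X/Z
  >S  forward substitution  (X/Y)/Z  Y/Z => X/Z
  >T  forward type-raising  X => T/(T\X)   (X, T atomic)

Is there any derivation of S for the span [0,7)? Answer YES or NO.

NO

NP\PP NP\NP N N ((PP\N)/(PP\NP))\N PP\NP (NP\(NP\PP))\PP
CKY chart[0,7] = {N/(N\NP), NP, NP/(NP\NP), PP/(PP\NP), S/(S\NP)}; S ∉ chart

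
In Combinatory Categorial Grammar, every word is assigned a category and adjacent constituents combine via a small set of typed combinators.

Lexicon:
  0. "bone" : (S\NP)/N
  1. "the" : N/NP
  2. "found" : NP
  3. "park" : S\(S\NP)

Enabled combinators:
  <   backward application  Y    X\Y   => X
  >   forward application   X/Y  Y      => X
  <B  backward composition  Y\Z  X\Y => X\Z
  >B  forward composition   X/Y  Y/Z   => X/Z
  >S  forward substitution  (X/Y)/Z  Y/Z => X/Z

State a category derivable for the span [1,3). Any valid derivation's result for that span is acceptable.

[0,4] S   <
  [0,3] S\NP   >
    [0,1] "bone" : (S\NP)/N
    [1,3] N   >
      [1,2] "the" : N/NP
      [2,3] "found" : NP
  [3,4] "park" : S\(S\NP)

N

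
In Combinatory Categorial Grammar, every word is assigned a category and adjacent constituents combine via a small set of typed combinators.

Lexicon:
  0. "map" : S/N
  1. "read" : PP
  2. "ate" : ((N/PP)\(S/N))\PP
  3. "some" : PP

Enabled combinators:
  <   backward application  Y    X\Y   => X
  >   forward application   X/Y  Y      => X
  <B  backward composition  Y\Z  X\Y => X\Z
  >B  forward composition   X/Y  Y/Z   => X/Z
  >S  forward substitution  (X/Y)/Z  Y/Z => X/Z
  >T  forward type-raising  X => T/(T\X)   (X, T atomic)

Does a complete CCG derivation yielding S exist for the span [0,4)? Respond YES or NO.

NO

S/N PP ((N/PP)\(S/N))\PP PP
CKY chart[0,4] = {N, N/(N\N), N/(PP\PP), NP/(NP\N), PP/(PP\N), S/(S\N)}; S ∉ chart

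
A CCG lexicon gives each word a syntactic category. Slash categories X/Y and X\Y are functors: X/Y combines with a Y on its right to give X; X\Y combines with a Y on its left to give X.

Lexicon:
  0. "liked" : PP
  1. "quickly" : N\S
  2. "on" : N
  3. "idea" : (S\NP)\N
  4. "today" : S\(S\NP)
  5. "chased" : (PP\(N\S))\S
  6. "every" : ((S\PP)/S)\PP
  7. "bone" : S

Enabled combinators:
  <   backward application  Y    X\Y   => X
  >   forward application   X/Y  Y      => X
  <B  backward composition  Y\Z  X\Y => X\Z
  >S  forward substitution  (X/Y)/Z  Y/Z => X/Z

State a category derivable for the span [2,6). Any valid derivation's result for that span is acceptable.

PP\(N\S)

[0,8] S   <
  [0,1] "liked" : PP
  [1,8] S\PP   >
    [1,7] (S\PP)/S   <
      [1,6] PP   <
        [1,2] "quickly" : N\S
        [2,6] PP\(N\S)   <
          [2,5] S   <
            [2,4] S\NP   <
              [2,3] "on" : N
              [3,4] "idea" : (S\NP)\N
            [4,5] "today" : S\(S\NP)
          [5,6] "chased" : (PP\(N\S))\S
      [6,7] "every" : ((S\PP)/S)\PP
    [7,8] "bone" : S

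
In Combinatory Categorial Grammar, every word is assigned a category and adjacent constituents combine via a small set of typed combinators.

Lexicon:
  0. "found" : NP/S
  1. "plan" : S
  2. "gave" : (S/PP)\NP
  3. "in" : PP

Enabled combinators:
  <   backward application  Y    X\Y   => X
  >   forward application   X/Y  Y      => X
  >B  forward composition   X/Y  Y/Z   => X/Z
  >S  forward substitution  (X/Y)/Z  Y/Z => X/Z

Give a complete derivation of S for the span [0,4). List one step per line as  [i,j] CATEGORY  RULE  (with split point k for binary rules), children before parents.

[0,4] S   >
  [0,3] S/PP   <
    [0,2] NP   >
      [0,1] "found" : NP/S
      [1,2] "plan" : S
    [2,3] "gave" : (S/PP)\NP
  [3,4] "in" : PP

[0,1] NP/S  lex  "found"
[1,2] S  lex  "plan"
[0,2] NP  >  k=1
[2,3] (S/PP)\NP  lex  "gave"
[0,3] S/PP  <  k=2
[3,4] PP  lex  "in"
[0,4] S  >  k=3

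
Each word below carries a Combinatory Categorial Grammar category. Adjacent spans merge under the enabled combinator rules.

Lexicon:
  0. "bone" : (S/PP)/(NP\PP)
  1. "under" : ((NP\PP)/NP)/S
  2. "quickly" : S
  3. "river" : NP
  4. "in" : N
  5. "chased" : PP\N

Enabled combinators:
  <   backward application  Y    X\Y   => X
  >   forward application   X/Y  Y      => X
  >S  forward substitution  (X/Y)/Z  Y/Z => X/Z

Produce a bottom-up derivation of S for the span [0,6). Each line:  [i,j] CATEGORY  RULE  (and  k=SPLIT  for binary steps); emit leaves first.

[0,1] (S/PP)/(NP\PP)  lex  "bone"
[1,2] ((NP\PP)/NP)/S  lex  "under"
[2,3] S  lex  "quickly"
[1,3] (NP\PP)/NP  >  k=2
[3,4] NP  lex  "river"
[1,4] NP\PP  >  k=3
[0,4] S/PP  >  k=1
[4,5] N  lex  "in"
[5,6] PP\N  lex  "chased"
[4,6] PP  <  k=5
[0,6] S  >  k=4

[0,6] S   >
  [0,4] S/PP   >
    [0,1] "bone" : (S/PP)/(NP\PP)
    [1,4] NP\PP   >
      [1,3] (NP\PP)/NP   >
        [1,2] "under" : ((NP\PP)/NP)/S
        [2,3] "quickly" : S
      [3,4] "river" : NP
  [4,6] PP   <
    [4,5] "in" : N
    [5,6] "chased" : PP\N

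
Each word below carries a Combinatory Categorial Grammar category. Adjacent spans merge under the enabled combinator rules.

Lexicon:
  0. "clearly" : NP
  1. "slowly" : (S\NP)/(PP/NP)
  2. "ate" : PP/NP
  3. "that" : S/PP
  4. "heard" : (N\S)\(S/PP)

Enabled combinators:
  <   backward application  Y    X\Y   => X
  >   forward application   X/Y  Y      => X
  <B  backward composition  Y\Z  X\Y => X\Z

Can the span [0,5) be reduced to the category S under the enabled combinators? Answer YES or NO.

NP (S\NP)/(PP/NP) PP/NP S/PP (N\S)\(S/PP)
CKY chart[0,5] = {N}; S ∉ chart

NO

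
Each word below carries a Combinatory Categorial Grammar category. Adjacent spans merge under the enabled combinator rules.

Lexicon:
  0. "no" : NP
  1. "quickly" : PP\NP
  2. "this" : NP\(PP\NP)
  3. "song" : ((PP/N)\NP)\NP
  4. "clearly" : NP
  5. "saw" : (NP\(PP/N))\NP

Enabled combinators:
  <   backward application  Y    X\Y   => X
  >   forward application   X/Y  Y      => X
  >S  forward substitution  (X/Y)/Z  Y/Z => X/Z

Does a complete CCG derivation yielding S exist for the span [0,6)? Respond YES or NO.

NO

NP PP\NP NP\(PP\NP) ((PP/N)\NP)\NP NP (NP\(PP/N))\NP
CKY chart[0,6] = {NP}; S ∉ chart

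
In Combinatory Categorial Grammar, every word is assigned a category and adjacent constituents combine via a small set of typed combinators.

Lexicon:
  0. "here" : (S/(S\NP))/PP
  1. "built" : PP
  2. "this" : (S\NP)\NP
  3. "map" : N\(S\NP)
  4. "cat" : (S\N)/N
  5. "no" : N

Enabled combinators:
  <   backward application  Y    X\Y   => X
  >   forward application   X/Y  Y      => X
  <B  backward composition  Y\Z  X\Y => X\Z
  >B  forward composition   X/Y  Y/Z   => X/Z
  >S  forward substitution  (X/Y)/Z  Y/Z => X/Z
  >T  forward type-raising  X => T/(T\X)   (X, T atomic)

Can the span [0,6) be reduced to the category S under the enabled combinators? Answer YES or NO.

YES

[0,6] S   >
  [0,2] S/(S\NP)   >
    [0,1] "here" : (S/(S\NP))/PP
    [1,2] "built" : PP
  [2,6] S\NP   <B
    [2,4] N\NP   <B
      [2,3] "this" : (S\NP)\NP
      [3,4] "map" : N\(S\NP)
    [4,6] S\N   >
      [4,5] "cat" : (S\N)/N
      [5,6] "no" : N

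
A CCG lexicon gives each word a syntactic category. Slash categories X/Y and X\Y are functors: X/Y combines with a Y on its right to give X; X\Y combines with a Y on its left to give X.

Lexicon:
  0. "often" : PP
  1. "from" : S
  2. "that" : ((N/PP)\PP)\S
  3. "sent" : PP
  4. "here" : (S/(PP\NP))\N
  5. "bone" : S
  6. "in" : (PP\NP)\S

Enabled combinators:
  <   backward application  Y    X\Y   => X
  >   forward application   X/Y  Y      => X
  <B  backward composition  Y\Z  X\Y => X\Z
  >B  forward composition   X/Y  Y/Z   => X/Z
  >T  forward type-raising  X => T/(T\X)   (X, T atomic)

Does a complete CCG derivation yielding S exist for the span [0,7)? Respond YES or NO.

YES

[0,7] S   >
  [0,5] S/(PP\NP)   <
    [0,4] N   >
      [0,3] N/PP   <
        [0,1] "often" : PP
        [1,3] (N/PP)\PP   <
          [1,2] "from" : S
          [2,3] "that" : ((N/PP)\PP)\S
      [3,4] "sent" : PP
    [4,5] "here" : (S/(PP\NP))\N
  [5,7] PP\NP   <
    [5,6] "bone" : S
    [6,7] "in" : (PP\NP)\S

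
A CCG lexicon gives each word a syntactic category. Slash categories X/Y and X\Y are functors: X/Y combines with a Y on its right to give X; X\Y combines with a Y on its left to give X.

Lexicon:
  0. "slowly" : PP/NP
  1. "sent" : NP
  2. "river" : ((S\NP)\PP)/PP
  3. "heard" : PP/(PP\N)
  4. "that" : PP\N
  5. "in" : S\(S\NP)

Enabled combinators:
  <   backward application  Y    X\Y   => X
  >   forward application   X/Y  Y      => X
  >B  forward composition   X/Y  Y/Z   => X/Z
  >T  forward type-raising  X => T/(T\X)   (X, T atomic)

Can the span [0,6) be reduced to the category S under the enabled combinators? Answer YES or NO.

[0,6] S   <
  [0,5] S\NP   <
    [0,2] PP   >
      [0,1] "slowly" : PP/NP
      [1,2] "sent" : NP
    [2,5] (S\NP)\PP   >
      [2,3] "river" : ((S\NP)\PP)/PP
      [3,5] PP   >
        [3,4] "heard" : PP/(PP\N)
        [4,5] "that" : PP\N
  [5,6] "in" : S\(S\NP)

YES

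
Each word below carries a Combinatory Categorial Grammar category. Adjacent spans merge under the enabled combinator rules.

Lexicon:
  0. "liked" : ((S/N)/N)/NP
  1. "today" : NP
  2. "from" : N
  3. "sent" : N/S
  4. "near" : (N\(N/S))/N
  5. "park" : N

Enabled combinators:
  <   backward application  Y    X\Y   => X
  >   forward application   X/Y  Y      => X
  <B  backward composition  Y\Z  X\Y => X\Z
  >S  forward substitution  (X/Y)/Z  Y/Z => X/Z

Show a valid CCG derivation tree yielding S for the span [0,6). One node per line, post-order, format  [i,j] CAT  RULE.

[0,6] S   >
  [0,3] S/N   >
    [0,2] (S/N)/N   >
      [0,1] "liked" : ((S/N)/N)/NP
      [1,2] "today" : NP
    [2,3] "from" : N
  [3,6] N   <
    [3,4] "sent" : N/S
    [4,6] N\(N/S)   >
      [4,5] "near" : (N\(N/S))/N
      [5,6] "park" : N

[0,1] ((S/N)/N)/NP  lex  "liked"
[1,2] NP  lex  "today"
[0,2] (S/N)/N  >  k=1
[2,3] N  lex  "from"
[0,3] S/N  >  k=2
[3,4] N/S  lex  "sent"
[4,5] (N\(N/S))/N  lex  "near"
[5,6] N  lex  "park"
[4,6] N\(N/S)  >  k=5
[3,6] N  <  k=4
[0,6] S  >  k=3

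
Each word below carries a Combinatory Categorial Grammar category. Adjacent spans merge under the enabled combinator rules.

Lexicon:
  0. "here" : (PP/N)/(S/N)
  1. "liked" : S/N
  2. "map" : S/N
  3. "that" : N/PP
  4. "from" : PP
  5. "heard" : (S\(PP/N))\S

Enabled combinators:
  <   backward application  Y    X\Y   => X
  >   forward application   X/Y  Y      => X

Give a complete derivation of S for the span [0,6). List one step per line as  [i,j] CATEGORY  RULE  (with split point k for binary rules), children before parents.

[0,6] S   <
  [0,2] PP/N   >
    [0,1] "here" : (PP/N)/(S/N)
    [1,2] "liked" : S/N
  [2,6] S\(PP/N)   <
    [2,5] S   >
      [2,3] "map" : S/N
      [3,5] N   >
        [3,4] "that" : N/PP
        [4,5] "from" : PP
    [5,6] "heard" : (S\(PP/N))\S

[0,1] (PP/N)/(S/N)  lex  "here"
[1,2] S/N  lex  "liked"
[0,2] PP/N  >  k=1
[2,3] S/N  lex  "map"
[3,4] N/PP  lex  "that"
[4,5] PP  lex  "from"
[3,5] N  >  k=4
[2,5] S  >  k=3
[5,6] (S\(PP/N))\S  lex  "heard"
[2,6] S\(PP/N)  <  k=5
[0,6] S  <  k=2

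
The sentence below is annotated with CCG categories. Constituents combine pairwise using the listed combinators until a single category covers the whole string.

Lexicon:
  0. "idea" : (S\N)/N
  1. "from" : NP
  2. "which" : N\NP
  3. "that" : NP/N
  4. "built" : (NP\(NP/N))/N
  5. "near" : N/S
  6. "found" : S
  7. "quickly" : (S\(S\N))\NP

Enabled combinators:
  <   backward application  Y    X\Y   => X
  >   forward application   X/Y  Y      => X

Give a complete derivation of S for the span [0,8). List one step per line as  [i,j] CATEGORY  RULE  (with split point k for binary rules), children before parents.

[0,8] S   <
  [0,3] S\N   >
    [0,1] "idea" : (S\N)/N
    [1,3] N   <
      [1,2] "from" : NP
      [2,3] "which" : N\NP
  [3,8] S\(S\N)   <
    [3,7] NP   <
      [3,4] "that" : NP/N
      [4,7] NP\(NP/N)   >
        [4,5] "built" : (NP\(NP/N))/N
        [5,7] N   >
          [5,6] "near" : N/S
          [6,7] "found" : S
    [7,8] "quickly" : (S\(S\N))\NP

[0,1] (S\N)/N  lex  "idea"
[1,2] NP  lex  "from"
[2,3] N\NP  lex  "which"
[1,3] N  <  k=2
[0,3] S\N  >  k=1
[3,4] NP/N  lex  "that"
[4,5] (NP\(NP/N))/N  lex  "built"
[5,6] N/S  lex  "near"
[6,7] S  lex  "found"
[5,7] N  >  k=6
[4,7] NP\(NP/N)  >  k=5
[3,7] NP  <  k=4
[7,8] (S\(S\N))\NP  lex  "quickly"
[3,8] S\(S\N)  <  k=7
[0,8] S  <  k=3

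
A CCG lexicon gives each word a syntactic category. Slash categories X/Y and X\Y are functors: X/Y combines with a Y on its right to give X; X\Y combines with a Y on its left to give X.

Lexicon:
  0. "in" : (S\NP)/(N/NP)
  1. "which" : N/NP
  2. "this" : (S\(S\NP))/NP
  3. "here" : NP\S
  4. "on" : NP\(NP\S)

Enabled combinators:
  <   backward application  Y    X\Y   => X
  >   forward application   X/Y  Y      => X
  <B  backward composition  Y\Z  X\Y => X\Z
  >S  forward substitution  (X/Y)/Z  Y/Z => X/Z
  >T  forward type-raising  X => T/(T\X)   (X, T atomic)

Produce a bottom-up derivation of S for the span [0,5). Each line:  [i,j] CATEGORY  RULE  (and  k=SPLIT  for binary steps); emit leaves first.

[0,5] S   <
  [0,2] S\NP   >
    [0,1] "in" : (S\NP)/(N/NP)
    [1,2] "which" : N/NP
  [2,5] S\(S\NP)   >
    [2,3] "this" : (S\(S\NP))/NP
    [3,5] NP   <
      [3,4] "here" : NP\S
      [4,5] "on" : NP\(NP\S)

[0,1] (S\NP)/(N/NP)  lex  "in"
[1,2] N/NP  lex  "which"
[0,2] S\NP  >  k=1
[2,3] (S\(S\NP))/NP  lex  "this"
[3,4] NP\S  lex  "here"
[4,5] NP\(NP\S)  lex  "on"
[3,5] NP  <  k=4
[2,5] S\(S\NP)  >  k=3
[0,5] S  <  k=2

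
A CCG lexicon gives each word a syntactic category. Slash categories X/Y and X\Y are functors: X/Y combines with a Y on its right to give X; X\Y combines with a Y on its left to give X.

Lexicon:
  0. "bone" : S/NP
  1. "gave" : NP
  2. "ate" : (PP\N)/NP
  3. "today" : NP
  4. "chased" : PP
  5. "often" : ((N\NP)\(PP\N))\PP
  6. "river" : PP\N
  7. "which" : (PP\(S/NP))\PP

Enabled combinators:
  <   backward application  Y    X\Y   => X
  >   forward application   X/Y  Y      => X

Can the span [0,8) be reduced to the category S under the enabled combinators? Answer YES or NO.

S/NP NP (PP\N)/NP NP PP ((N\NP)\(PP\N))\PP PP\N (PP\(S/NP))\PP
CKY chart[0,8] = {PP}; S ∉ chart

NO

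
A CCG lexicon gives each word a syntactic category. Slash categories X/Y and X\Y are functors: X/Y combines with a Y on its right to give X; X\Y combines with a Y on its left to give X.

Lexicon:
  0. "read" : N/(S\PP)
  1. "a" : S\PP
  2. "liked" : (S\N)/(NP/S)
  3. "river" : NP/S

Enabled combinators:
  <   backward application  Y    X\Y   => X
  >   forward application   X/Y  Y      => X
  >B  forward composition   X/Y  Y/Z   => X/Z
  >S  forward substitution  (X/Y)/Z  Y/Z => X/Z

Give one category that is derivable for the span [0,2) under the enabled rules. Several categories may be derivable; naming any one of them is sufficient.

[0,4] S   <
  [0,2] N   >
    [0,1] "read" : N/(S\PP)
    [1,2] "a" : S\PP
  [2,4] S\N   >
    [2,3] "liked" : (S\N)/(NP/S)
    [3,4] "river" : NP/S

N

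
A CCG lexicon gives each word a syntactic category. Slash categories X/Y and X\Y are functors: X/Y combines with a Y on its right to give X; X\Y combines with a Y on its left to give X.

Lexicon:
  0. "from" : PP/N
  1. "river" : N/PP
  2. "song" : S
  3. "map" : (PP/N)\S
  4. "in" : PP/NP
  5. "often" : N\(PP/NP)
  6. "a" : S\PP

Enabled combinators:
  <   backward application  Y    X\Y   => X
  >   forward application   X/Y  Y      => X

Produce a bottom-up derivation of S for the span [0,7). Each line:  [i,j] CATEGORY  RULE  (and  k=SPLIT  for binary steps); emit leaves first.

[0,7] S   <
  [0,6] PP   >
    [0,1] "from" : PP/N
    [1,6] N   >
      [1,2] "river" : N/PP
      [2,6] PP   >
        [2,4] PP/N   <
          [2,3] "song" : S
          [3,4] "map" : (PP/N)\S
        [4,6] N   <
          [4,5] "in" : PP/NP
          [5,6] "often" : N\(PP/NP)
  [6,7] "a" : S\PP

[0,1] PP/N  lex  "from"
[1,2] N/PP  lex  "river"
[2,3] S  lex  "song"
[3,4] (PP/N)\S  lex  "map"
[2,4] PP/N  <  k=3
[4,5] PP/NP  lex  "in"
[5,6] N\(PP/NP)  lex  "often"
[4,6] N  <  k=5
[2,6] PP  >  k=4
[1,6] N  >  k=2
[0,6] PP  >  k=1
[6,7] S\PP  lex  "a"
[0,7] S  <  k=6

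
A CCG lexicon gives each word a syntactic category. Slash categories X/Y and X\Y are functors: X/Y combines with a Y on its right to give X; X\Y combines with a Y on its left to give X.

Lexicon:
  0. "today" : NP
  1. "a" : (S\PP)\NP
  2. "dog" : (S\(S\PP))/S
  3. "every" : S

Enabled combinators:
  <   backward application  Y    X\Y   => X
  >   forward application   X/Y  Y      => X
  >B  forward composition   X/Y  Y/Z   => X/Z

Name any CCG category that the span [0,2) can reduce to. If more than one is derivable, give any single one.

[0,4] S   <
  [0,2] S\PP   <
    [0,1] "today" : NP
    [1,2] "a" : (S\PP)\NP
  [2,4] S\(S\PP)   >
    [2,3] "dog" : (S\(S\PP))/S
    [3,4] "every" : S

S\PP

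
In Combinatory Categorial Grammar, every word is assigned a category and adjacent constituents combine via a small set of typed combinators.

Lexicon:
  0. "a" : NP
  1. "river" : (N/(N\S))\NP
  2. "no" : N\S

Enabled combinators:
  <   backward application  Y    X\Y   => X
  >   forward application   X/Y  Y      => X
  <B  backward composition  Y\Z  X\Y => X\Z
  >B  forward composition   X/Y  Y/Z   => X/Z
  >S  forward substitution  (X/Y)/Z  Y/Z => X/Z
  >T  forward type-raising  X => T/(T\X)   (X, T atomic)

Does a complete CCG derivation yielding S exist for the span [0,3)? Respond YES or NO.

NP (N/(N\S))\NP N\S
CKY chart[0,3] = {N, N/(N\N), NP/(NP\N), PP/(PP\N), S/(S\N)}; S ∉ chart

NO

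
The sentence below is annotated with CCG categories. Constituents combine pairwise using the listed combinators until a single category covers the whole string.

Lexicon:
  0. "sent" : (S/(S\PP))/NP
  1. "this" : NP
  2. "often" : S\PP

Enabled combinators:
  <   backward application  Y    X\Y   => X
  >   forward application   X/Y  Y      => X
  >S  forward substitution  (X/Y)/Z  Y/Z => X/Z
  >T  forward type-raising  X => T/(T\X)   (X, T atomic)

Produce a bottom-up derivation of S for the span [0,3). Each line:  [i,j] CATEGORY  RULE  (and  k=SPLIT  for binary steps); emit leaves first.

[0,1] (S/(S\PP))/NP  lex  "sent"
[1,2] NP  lex  "this"
[0,2] S/(S\PP)  >  k=1
[2,3] S\PP  lex  "often"
[0,3] S  >  k=2

[0,3] S   >
  [0,2] S/(S\PP)   >
    [0,1] "sent" : (S/(S\PP))/NP
    [1,2] "this" : NP
  [2,3] "often" : S\PP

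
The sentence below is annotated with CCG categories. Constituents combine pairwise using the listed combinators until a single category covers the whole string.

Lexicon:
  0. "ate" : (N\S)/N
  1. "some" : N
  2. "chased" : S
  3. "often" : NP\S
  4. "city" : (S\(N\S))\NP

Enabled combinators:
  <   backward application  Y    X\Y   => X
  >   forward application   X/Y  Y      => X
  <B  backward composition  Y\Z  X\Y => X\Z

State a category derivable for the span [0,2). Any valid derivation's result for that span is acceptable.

N\S

[0,5] S   <
  [0,2] N\S   >
    [0,1] "ate" : (N\S)/N
    [1,2] "some" : N
  [2,5] S\(N\S)   <
    [2,4] NP   <
      [2,3] "chased" : S
      [3,4] "often" : NP\S
    [4,5] "city" : (S\(N\S))\NP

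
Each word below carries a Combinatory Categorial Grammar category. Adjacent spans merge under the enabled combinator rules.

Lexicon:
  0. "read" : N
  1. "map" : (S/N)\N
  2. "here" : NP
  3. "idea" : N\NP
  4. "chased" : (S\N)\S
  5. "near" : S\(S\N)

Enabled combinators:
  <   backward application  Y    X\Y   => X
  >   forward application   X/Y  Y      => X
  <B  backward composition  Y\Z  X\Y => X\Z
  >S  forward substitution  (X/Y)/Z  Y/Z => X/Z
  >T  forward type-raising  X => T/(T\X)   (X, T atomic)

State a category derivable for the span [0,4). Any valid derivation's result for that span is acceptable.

S

[0,6] S   <
  [0,5] S\N   <
    [0,4] S   >
      [0,2] S/N   <
        [0,1] "read" : N
        [1,2] "map" : (S/N)\N
      [2,4] N   <
        [2,3] "here" : NP
        [3,4] "idea" : N\NP
    [4,5] "chased" : (S\N)\S
  [5,6] "near" : S\(S\N)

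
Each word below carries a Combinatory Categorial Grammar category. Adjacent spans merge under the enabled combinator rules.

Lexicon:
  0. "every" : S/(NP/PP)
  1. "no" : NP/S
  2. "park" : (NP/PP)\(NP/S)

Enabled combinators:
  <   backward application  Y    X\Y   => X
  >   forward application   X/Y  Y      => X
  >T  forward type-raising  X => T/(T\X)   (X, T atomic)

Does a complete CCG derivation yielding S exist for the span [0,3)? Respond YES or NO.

YES

[0,3] S   >
  [0,1] "every" : S/(NP/PP)
  [1,3] NP/PP   <
    [1,2] "no" : NP/S
    [2,3] "park" : (NP/PP)\(NP/S)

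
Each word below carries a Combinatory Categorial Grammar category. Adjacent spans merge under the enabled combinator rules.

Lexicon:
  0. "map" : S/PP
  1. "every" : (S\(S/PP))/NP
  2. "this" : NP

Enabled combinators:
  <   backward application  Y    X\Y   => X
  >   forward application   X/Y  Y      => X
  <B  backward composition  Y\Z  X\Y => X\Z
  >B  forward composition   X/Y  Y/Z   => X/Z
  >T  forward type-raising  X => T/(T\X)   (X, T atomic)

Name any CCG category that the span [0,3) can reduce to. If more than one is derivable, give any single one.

S

[0,3] S   <
  [0,1] "map" : S/PP
  [1,3] S\(S/PP)   >
    [1,2] "every" : (S\(S/PP))/NP
    [2,3] "this" : NP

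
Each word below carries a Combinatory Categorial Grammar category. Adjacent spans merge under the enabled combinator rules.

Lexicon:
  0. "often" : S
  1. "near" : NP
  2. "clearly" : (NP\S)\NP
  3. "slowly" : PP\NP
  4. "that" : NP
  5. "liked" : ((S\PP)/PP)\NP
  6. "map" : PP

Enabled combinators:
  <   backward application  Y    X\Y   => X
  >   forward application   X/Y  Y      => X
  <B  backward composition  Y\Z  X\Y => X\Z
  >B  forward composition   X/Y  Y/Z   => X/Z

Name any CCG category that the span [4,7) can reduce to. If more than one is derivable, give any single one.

[0,7] S   <
  [0,4] PP   <
    [0,1] "often" : S
    [1,4] PP\S   <B
      [1,3] NP\S   <
        [1,2] "near" : NP
        [2,3] "clearly" : (NP\S)\NP
      [3,4] "slowly" : PP\NP
  [4,7] S\PP   >
    [4,6] (S\PP)/PP   <
      [4,5] "that" : NP
      [5,6] "liked" : ((S\PP)/PP)\NP
    [6,7] "map" : PP

S\PP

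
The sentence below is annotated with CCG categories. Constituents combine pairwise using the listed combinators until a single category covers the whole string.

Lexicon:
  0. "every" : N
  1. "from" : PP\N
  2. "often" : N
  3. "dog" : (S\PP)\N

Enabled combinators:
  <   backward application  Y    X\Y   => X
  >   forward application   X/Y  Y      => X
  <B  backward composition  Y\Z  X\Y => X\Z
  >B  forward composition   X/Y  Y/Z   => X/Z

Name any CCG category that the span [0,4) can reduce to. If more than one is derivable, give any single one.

S

[0,4] S   <
  [0,2] PP   <
    [0,1] "every" : N
    [1,2] "from" : PP\N
  [2,4] S\PP   <
    [2,3] "often" : N
    [3,4] "dog" : (S\PP)\N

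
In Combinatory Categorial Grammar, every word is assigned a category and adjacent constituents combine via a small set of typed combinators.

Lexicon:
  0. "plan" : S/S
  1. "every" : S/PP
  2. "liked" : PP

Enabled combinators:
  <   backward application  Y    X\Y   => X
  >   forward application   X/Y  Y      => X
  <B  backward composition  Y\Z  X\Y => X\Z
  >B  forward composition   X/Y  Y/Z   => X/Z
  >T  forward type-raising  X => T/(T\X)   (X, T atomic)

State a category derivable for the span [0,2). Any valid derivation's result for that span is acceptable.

[0,3] S   >
  [0,2] S/PP   >B
    [0,1] "plan" : S/S
    [1,2] "every" : S/PP
  [2,3] "liked" : PP

S/PP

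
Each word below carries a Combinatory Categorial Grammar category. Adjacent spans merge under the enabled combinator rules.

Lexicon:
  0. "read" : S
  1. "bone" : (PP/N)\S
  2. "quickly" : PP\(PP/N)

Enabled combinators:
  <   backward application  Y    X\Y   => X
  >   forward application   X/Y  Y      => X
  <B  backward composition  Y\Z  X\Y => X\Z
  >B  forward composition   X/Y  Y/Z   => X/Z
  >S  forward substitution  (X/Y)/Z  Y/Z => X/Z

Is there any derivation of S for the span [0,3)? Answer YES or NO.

NO

S (PP/N)\S PP\(PP/N)
CKY chart[0,3] = {PP}; S ∉ chart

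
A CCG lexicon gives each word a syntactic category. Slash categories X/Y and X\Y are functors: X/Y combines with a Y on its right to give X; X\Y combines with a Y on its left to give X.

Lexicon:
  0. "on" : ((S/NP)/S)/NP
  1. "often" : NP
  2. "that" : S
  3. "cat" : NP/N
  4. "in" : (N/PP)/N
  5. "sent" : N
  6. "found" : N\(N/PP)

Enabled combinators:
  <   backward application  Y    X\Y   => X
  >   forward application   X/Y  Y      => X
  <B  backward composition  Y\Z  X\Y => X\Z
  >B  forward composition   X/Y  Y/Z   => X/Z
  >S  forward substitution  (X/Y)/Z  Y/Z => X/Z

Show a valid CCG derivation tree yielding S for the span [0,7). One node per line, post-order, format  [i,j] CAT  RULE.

[0,7] S   >
  [0,4] S/N   >B
    [0,3] S/NP   >
      [0,2] (S/NP)/S   >
        [0,1] "on" : ((S/NP)/S)/NP
        [1,2] "often" : NP
      [2,3] "that" : S
    [3,4] "cat" : NP/N
  [4,7] N   <
    [4,6] N/PP   >
      [4,5] "in" : (N/PP)/N
      [5,6] "sent" : N
    [6,7] "found" : N\(N/PP)

[0,1] ((S/NP)/S)/NP  lex  "on"
[1,2] NP  lex  "often"
[0,2] (S/NP)/S  >  k=1
[2,3] S  lex  "that"
[0,3] S/NP  >  k=2
[3,4] NP/N  lex  "cat"
[0,4] S/N  >B  k=3
[4,5] (N/PP)/N  lex  "in"
[5,6] N  lex  "sent"
[4,6] N/PP  >  k=5
[6,7] N\(N/PP)  lex  "found"
[4,7] N  <  k=6
[0,7] S  >  k=4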